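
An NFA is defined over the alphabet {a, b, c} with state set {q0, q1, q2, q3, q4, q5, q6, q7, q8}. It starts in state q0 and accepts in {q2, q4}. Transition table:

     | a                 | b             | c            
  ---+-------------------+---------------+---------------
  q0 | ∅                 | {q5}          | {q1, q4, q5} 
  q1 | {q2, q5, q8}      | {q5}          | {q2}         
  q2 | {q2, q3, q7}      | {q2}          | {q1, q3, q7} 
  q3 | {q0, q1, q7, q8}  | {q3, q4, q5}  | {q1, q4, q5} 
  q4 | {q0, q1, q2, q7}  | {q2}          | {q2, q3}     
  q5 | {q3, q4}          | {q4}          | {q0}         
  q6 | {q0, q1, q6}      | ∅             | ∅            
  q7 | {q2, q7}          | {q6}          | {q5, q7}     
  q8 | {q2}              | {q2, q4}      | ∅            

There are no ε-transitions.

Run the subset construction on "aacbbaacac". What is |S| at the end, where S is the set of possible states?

Start in {q0}.
Read 'a': q0→∅; now ∅.
The set is empty and remains empty for the remaining 9 symbols.
That set has 0 states.

0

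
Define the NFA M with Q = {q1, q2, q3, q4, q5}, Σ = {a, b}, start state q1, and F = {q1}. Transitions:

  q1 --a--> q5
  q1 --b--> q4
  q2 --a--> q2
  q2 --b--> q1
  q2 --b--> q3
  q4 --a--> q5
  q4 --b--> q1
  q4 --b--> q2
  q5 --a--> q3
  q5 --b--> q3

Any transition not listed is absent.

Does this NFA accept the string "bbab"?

Start in {q1}.
Read 'b': {q1} → {q4}.
Read 'b': {q4} → {q1, q2}.
Read 'a': {q1, q2} → {q2, q5}.
Read 'b': {q2, q5} → {q1, q3}.
The final set {q1, q3} contains the accepting state q1.

Yes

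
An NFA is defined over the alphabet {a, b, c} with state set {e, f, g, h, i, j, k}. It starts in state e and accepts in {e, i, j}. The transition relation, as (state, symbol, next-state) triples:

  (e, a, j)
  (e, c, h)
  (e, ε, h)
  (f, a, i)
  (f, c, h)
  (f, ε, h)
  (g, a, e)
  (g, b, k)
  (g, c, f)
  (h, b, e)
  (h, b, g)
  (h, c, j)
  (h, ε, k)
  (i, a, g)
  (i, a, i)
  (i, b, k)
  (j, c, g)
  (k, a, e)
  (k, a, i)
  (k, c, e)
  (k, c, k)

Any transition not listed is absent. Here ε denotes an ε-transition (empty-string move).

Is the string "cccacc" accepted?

Start: ε-closure({e}) = {e, h, k}.
Read 'c': {e, h, k} → {e, h, j, k}.
Read 'c': {e, h, j, k} → {e, g, h, j, k}.
Read 'c': {e, g, h, j, k} → {e, f, g, h, j, k}.
Read 'a': {e, f, g, h, j, k} → {e, h, i, j, k}.
Read 'c': {e, h, i, j, k} → {e, g, h, j, k}.
Read 'c': {e, g, h, j, k} → {e, f, g, h, j, k}.
The final set {e, f, g, h, j, k} contains the accepting states e, j.

Yes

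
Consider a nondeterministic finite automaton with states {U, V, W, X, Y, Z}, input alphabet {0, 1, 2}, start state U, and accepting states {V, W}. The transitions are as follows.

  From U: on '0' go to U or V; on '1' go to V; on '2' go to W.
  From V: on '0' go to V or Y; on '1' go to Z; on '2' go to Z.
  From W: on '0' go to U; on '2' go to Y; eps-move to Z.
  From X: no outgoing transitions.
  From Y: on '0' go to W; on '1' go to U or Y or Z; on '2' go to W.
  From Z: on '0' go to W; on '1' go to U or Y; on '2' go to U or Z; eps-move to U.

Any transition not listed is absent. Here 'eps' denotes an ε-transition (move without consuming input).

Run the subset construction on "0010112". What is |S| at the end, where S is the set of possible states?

Start in {U}.
Read '0': {U} → {U, V}.
Read '0': {U, V} → {U, V, Y}.
Read '1': {U, V, Y} → {U, V, Y, Z}.
Read '0': {U, V, Y, Z} → {U, V, W, Y, Z}.
Read '1': {U, V, W, Y, Z} → {U, V, Y, Z}.
Read '1': {U, V, Y, Z} → {U, V, Y, Z}.
Read '2': {U, V, Y, Z} → {U, W, Z}.
That set has 3 states.

3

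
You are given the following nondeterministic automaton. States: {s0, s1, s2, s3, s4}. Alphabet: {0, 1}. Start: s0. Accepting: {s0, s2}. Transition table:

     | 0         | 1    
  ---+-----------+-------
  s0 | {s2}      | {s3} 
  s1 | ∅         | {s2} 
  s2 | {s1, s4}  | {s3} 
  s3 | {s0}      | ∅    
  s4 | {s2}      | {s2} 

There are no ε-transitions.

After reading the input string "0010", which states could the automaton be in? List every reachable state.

{s1, s4}

Start in {s0}.
Read '0': s0→{s2}; now {s2}.
Read '0': s2→{s1, s4}; now {s1, s4}.
Read '1': s1→{s2}, s4→{s2}; now {s2}.
Read '0': s2→{s1, s4}; now {s1, s4}.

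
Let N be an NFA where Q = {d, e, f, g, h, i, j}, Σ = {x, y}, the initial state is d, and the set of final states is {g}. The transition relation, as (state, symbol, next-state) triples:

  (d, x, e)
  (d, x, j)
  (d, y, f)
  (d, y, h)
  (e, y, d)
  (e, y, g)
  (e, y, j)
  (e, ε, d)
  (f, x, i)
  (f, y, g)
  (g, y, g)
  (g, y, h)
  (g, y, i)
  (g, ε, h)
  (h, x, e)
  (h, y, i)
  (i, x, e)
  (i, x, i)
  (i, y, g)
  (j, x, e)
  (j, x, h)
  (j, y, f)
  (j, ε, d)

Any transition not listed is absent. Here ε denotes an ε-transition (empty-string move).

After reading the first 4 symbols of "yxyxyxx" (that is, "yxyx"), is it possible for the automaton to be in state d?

Yes

Start in {d}.
Read 'y': d→{f, h}; now {f, h}.
Read 'x': f→{i}, h→{e}; union {e, i}; ε-closure = {d, e, i}.
Read 'y': d→{f, h}, e→{d, g, j}, i→{g}; now {d, f, g, h, j}.
Read 'x': d→{e, j}, f→{i}, g→∅, h→{e}, j→{e, h}; union {e, h, i, j}; ε-closure = {d, e, h, i, j}.
State d is in {d, e, h, i, j}.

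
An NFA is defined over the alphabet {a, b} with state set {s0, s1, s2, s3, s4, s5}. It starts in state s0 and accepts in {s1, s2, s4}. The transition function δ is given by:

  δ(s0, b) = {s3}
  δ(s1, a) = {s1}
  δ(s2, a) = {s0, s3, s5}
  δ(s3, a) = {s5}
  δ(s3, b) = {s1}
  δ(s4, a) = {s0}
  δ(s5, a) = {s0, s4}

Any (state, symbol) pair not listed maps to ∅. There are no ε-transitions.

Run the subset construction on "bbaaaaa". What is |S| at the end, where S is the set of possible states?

1

Start in {s0}.
Read 'b': {s0} → {s3}.
Read 'b': {s3} → {s1}.
Read 'a': {s1} → {s1}.
Read 'a': {s1} → {s1}.
Read 'a': {s1} → {s1}.
Read 'a': {s1} → {s1}.
Read 'a': {s1} → {s1}.
That set has 1 state.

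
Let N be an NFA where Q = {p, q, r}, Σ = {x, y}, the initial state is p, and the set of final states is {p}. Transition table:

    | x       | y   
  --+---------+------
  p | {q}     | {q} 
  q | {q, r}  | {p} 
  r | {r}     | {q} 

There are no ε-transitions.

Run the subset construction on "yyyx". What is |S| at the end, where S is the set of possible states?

Start in {p}.
Read 'y': p→{q}; now {q}.
Read 'y': q→{p}; now {p}.
Read 'y': p→{q}; now {q}.
Read 'x': q→{q, r}; now {q, r}.
That set has 2 states.

2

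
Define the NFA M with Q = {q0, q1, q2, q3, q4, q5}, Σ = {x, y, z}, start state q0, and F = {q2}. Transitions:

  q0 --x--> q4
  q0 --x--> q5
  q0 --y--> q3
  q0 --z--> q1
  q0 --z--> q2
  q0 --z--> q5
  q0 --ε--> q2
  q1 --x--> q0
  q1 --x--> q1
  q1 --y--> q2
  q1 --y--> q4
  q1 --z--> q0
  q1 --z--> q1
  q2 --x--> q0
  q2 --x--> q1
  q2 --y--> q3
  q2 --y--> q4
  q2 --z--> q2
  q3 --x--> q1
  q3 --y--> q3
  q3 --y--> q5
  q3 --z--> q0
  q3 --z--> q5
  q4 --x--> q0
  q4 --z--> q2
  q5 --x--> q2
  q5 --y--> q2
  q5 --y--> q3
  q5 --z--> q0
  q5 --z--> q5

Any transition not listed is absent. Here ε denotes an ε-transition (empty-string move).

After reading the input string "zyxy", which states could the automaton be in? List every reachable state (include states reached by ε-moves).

Start: ε-closure({q0}) = {q0, q2}.
Read 'z': q0→{q1, q2, q5}, q2→{q2}; now {q1, q2, q5}.
Read 'y': q1→{q2, q4}, q2→{q3, q4}, q5→{q2, q3}; now {q2, q3, q4}.
Read 'x': q2→{q0, q1}, q3→{q1}, q4→{q0}; union {q0, q1}; ε-closure = {q0, q1, q2}.
Read 'y': q0→{q3}, q1→{q2, q4}, q2→{q3, q4}; now {q2, q3, q4}.

{q2, q3, q4}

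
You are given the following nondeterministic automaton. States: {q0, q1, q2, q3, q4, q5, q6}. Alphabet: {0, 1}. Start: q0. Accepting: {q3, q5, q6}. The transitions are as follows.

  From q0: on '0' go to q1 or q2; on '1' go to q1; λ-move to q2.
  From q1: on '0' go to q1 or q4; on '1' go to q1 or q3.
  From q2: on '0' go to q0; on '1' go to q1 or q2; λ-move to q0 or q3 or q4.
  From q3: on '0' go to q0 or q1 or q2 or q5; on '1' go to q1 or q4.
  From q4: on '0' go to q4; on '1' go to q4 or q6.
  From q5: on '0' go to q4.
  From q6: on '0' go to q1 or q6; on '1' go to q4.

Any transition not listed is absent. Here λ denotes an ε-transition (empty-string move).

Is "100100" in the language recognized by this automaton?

Yes

Start: ε-closure({q0}) = {q0, q2, q3, q4}.
Read '1': {q0, q2, q3, q4} → {q0, q1, q2, q3, q4, q6}.
Read '0': {q0, q1, q2, q3, q4, q6} → {q0, q1, q2, q3, q4, q5, q6}.
Read '0': {q0, q1, q2, q3, q4, q5, q6} → {q0, q1, q2, q3, q4, q5, q6}.
Read '1': {q0, q1, q2, q3, q4, q5, q6} → {q0, q1, q2, q3, q4, q6}.
Read '0': {q0, q1, q2, q3, q4, q6} → {q0, q1, q2, q3, q4, q5, q6}.
Read '0': {q0, q1, q2, q3, q4, q5, q6} → {q0, q1, q2, q3, q4, q5, q6}.
The final set {q0, q1, q2, q3, q4, q5, q6} contains the accepting states q3, q5, q6.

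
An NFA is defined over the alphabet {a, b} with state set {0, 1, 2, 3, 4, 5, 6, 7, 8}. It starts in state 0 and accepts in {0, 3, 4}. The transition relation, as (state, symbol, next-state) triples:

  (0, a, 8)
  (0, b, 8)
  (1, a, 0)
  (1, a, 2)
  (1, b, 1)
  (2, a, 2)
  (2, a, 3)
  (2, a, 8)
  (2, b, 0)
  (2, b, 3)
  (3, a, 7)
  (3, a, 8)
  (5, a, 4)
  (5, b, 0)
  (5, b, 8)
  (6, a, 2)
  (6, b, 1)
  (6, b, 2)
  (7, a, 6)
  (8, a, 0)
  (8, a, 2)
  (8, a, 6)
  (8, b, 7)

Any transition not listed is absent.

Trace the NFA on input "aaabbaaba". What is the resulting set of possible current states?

Start in {0}.
Read 'a': {0} → {8}.
Read 'a': {8} → {0, 2, 6}.
Read 'a': {0, 2, 6} → {2, 3, 8}.
Read 'b': {2, 3, 8} → {0, 3, 7}.
Read 'b': {0, 3, 7} → {8}.
Read 'a': {8} → {0, 2, 6}.
Read 'a': {0, 2, 6} → {2, 3, 8}.
Read 'b': {2, 3, 8} → {0, 3, 7}.
Read 'a': {0, 3, 7} → {6, 7, 8}.

{6, 7, 8}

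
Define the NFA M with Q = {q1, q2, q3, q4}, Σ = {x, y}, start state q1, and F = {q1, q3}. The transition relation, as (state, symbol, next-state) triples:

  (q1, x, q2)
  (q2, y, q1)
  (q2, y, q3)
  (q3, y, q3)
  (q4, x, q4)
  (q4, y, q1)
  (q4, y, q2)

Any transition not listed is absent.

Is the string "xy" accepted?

Start in {q1}.
Read 'x': q1→{q2}; now {q2}.
Read 'y': q2→{q1, q3}; now {q1, q3}.
The final set {q1, q3} contains the accepting states q1, q3.

Yes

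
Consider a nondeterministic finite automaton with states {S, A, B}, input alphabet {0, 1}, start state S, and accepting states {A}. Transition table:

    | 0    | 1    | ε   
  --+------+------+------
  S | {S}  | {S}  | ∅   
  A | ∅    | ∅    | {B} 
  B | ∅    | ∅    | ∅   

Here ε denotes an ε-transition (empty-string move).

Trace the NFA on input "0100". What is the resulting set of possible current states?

{S}

Start in {S}.
Read '0': {S} → {S}.
Read '1': {S} → {S}.
Read '0': {S} → {S}.
Read '0': {S} → {S}.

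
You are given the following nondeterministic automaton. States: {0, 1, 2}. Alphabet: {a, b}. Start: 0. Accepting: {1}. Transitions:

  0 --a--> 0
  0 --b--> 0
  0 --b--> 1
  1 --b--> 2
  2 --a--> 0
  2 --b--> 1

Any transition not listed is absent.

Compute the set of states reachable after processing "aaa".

Start in {0}.
Read 'a': {0} → {0}.
Read 'a': {0} → {0}.
Read 'a': {0} → {0}.

{0}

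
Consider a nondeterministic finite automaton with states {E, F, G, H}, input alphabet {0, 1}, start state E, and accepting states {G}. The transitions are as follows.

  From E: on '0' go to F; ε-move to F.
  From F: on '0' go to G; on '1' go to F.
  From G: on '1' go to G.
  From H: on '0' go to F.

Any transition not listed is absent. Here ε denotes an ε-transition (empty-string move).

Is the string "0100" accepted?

No

Start: ε-closure({E}) = {E, F}.
Read '0': {E, F} → {F, G}.
Read '1': {F, G} → {F, G}.
Read '0': {F, G} → {G}.
Read '0': {G} → ∅.
The final set ∅ contains no accepting state.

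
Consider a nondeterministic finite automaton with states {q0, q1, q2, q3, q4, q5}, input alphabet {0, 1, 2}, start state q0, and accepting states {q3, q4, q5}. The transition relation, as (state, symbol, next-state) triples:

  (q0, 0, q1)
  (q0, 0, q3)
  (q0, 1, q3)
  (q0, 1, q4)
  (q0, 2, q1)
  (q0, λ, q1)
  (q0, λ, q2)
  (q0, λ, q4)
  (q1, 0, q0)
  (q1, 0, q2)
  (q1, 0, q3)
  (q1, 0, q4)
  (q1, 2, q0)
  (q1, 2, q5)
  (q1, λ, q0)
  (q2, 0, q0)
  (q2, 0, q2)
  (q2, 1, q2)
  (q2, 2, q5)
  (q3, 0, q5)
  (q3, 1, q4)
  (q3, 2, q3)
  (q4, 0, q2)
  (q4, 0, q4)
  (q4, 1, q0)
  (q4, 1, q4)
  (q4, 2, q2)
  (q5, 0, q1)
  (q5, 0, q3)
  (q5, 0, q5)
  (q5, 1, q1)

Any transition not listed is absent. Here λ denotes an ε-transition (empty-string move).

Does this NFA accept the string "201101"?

Yes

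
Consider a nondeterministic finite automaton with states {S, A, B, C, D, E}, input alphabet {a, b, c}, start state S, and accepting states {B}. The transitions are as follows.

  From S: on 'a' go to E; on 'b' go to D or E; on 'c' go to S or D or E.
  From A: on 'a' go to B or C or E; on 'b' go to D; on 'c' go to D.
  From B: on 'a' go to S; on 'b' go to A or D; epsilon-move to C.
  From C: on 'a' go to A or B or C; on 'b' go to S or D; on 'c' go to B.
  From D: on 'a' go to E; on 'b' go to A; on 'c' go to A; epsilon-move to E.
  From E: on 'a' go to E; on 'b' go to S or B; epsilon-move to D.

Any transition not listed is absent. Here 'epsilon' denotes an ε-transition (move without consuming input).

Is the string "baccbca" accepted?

Yes

Start in {S}.
Read 'b': {S} → {D, E}.
Read 'a': {D, E} → {D, E}.
Read 'c': {D, E} → {A}.
Read 'c': {A} → {D, E}.
Read 'b': {D, E} → {S, A, B, C}.
Read 'c': {S, A, B, C} → {S, B, C, D, E}.
Read 'a': {S, B, C, D, E} → {S, A, B, C, D, E}.
The final set {S, A, B, C, D, E} contains the accepting state B.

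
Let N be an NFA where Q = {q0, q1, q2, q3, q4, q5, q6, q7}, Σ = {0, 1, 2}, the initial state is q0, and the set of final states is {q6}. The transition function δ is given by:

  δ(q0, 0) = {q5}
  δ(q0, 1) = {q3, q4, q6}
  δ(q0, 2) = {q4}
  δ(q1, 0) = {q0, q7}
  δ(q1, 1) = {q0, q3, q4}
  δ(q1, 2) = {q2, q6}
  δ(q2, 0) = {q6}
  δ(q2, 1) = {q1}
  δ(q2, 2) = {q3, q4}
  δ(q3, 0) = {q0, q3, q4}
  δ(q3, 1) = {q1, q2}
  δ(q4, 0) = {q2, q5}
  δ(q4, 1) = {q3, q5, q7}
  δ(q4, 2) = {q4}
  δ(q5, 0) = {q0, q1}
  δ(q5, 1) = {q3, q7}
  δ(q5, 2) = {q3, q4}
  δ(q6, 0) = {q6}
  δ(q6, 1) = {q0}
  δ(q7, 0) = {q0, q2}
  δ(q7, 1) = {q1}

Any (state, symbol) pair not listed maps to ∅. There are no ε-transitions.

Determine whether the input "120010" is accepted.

Start in {q0}.
Read '1': {q0} → {q3, q4, q6}.
Read '2': {q3, q4, q6} → {q4}.
Read '0': {q4} → {q2, q5}.
Read '0': {q2, q5} → {q0, q1, q6}.
Read '1': {q0, q1, q6} → {q0, q3, q4, q6}.
Read '0': {q0, q3, q4, q6} → {q0, q2, q3, q4, q5, q6}.
The final set {q0, q2, q3, q4, q5, q6} contains the accepting state q6.

Yes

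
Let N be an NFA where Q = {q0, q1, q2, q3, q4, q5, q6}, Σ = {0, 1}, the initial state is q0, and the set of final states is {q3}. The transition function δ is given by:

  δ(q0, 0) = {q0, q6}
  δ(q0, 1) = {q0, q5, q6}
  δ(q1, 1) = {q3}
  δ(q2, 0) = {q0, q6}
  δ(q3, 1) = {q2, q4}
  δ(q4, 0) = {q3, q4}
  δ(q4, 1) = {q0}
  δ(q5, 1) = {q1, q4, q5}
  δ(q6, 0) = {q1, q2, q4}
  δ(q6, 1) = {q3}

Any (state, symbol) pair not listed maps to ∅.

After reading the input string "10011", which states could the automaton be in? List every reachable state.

{q0, q1, q2, q3, q4, q5, q6}

Start in {q0}.
Read '1': q0→{q0, q5, q6}; now {q0, q5, q6}.
Read '0': q0→{q0, q6}, q5→∅, q6→{q1, q2, q4}; now {q0, q1, q2, q4, q6}.
Read '0': q0→{q0, q6}, q1→∅, q2→{q0, q6}, q4→{q3, q4}, q6→{q1, q2, q4}; now {q0, q1, q2, q3, q4, q6}.
Read '1': q0→{q0, q5, q6}, q1→{q3}, q2→∅, q3→{q2, q4}, q4→{q0}, q6→{q3}; now {q0, q2, q3, q4, q5, q6}.
Read '1': q0→{q0, q5, q6}, q2→∅, q3→{q2, q4}, q4→{q0}, q5→{q1, q4, q5}, q6→{q3}; now {q0, q1, q2, q3, q4, q5, q6}.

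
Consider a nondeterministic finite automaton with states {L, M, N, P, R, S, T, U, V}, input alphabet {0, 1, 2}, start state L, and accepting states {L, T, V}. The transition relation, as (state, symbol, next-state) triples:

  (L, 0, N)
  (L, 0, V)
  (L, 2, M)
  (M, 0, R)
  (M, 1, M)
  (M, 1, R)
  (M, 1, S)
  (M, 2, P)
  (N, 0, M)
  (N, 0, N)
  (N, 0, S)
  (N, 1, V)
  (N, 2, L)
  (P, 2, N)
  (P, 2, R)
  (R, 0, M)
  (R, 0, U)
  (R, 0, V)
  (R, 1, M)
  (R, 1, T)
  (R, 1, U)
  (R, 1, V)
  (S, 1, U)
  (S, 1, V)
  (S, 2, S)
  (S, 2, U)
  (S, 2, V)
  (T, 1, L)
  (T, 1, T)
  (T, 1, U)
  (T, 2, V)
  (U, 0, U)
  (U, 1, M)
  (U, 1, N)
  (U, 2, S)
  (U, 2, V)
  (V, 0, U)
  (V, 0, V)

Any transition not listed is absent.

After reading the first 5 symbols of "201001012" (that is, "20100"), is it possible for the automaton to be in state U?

Yes

Start in {L}.
Read '2': {L} → {M}.
Read '0': {M} → {R}.
Read '1': {R} → {M, T, U, V}.
Read '0': {M, T, U, V} → {R, U, V}.
Read '0': {R, U, V} → {M, U, V}.
State U is in {M, U, V}.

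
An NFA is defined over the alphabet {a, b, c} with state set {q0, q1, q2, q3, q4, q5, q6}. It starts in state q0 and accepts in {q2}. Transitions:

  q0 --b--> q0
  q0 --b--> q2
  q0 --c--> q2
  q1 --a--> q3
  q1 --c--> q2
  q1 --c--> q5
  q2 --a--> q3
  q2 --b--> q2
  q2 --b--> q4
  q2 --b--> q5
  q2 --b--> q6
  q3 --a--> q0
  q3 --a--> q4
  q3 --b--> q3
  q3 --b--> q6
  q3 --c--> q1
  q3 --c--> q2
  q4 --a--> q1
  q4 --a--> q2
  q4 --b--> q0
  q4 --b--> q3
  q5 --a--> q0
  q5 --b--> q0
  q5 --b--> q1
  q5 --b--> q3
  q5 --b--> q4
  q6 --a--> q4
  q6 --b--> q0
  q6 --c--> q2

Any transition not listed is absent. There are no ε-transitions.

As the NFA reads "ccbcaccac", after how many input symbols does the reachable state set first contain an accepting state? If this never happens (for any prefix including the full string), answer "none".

1

Start in {q0}.
Read 'c': q0→{q2}; now {q2}.
None of the earlier sets intersect F, but {q2} does.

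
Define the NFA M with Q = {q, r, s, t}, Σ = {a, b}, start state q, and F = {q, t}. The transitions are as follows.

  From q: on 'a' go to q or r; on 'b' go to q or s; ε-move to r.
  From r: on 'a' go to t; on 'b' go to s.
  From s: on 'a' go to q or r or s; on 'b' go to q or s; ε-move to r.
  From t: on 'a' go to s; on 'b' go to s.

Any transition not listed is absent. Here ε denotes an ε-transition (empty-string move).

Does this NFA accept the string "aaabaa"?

Yes

Start: ε-closure({q}) = {q, r}.
Read 'a': q→{q, r}, r→{t}; now {q, r, t}.
Read 'a': q→{q, r}, r→{t}, t→{s}; now {q, r, s, t}.
Read 'a': q→{q, r}, r→{t}, s→{q, r, s}, t→{s}; now {q, r, s, t}.
Read 'b': q→{q, s}, r→{s}, s→{q, s}, t→{s}; union {q, s}; ε-closure = {q, r, s}.
Read 'a': q→{q, r}, r→{t}, s→{q, r, s}; now {q, r, s, t}.
Read 'a': q→{q, r}, r→{t}, s→{q, r, s}, t→{s}; now {q, r, s, t}.
The final set {q, r, s, t} contains the accepting states q, t.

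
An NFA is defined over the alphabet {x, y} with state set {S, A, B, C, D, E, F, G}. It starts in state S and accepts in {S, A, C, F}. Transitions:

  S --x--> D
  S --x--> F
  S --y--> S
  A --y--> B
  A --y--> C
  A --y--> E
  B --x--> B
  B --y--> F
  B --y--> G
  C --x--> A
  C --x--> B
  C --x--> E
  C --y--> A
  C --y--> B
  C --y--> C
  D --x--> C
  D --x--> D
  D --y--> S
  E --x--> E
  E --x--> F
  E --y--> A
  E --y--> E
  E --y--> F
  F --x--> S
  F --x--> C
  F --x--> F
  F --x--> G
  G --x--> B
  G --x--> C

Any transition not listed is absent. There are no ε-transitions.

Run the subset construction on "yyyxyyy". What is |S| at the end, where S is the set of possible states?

1

Start in {S}.
Read 'y': S→{S}; now {S}.
Read 'y': S→{S}; now {S}.
Read 'y': S→{S}; now {S}.
Read 'x': S→{D, F}; now {D, F}.
Read 'y': D→{S}, F→∅; now {S}.
Read 'y': S→{S}; now {S}.
Read 'y': S→{S}; now {S}.
That set has 1 state.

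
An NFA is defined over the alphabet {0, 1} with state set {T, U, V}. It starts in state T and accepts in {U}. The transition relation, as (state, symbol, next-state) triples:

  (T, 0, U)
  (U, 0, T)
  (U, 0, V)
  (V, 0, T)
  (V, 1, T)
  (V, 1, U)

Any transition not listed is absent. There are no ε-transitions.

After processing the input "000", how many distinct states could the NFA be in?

2

Start in {T}.
Read '0': {T} → {U}.
Read '0': {U} → {T, V}.
Read '0': {T, V} → {T, U}.
That set has 2 states.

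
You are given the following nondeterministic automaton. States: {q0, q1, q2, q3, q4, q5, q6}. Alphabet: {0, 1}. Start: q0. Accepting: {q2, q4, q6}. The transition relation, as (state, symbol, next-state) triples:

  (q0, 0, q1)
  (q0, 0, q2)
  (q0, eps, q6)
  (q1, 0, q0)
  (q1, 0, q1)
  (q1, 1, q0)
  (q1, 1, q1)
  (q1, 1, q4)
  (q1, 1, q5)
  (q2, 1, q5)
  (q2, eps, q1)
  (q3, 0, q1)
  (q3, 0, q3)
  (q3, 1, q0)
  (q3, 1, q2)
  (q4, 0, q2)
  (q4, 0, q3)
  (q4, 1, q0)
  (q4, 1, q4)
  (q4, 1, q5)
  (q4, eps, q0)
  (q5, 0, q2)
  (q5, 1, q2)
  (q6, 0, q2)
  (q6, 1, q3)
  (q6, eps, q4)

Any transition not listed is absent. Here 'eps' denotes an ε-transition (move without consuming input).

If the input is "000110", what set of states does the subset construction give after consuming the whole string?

{q0, q1, q2, q3, q4, q6}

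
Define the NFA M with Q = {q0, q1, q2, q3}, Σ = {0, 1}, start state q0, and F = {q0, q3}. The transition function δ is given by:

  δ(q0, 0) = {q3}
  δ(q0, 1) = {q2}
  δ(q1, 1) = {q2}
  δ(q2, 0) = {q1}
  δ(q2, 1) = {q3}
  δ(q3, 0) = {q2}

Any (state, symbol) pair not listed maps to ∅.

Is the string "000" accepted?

No

Start in {q0}.
Read '0': q0→{q3}; now {q3}.
Read '0': q3→{q2}; now {q2}.
Read '0': q2→{q1}; now {q1}.
The final set {q1} contains no accepting state.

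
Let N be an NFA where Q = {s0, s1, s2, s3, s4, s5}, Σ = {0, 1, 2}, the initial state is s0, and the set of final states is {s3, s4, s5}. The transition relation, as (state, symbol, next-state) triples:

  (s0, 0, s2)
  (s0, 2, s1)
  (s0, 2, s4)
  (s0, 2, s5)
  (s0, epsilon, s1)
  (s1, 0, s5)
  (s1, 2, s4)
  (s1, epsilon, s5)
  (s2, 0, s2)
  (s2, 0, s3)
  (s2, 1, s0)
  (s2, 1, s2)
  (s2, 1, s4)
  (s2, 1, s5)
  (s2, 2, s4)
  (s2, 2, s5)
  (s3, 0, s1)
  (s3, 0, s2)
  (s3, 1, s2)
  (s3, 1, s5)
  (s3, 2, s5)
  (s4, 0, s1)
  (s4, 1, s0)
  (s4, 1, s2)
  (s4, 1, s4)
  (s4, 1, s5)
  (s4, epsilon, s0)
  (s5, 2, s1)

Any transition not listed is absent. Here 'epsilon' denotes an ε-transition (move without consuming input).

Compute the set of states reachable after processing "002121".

{s0, s1, s2, s4, s5}

Start: ε-closure({s0}) = {s0, s1, s5}.
Read '0': {s0, s1, s5} → {s2, s5}.
Read '0': {s2, s5} → {s2, s3}.
Read '2': {s2, s3} → {s0, s1, s4, s5}.
Read '1': {s0, s1, s4, s5} → {s0, s1, s2, s4, s5}.
Read '2': {s0, s1, s2, s4, s5} → {s0, s1, s4, s5}.
Read '1': {s0, s1, s4, s5} → {s0, s1, s2, s4, s5}.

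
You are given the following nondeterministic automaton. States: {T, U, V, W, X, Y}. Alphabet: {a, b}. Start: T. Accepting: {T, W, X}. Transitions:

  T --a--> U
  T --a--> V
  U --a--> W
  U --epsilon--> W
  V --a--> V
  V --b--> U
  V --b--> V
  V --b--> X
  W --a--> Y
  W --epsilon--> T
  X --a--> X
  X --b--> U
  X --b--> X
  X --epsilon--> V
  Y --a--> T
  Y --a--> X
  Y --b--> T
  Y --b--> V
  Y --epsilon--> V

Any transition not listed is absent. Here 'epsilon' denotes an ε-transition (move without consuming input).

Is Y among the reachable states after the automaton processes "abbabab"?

Start in {T}.
Read 'a': {T} → {T, U, V, W}.
Read 'b': {T, U, V, W} → {T, U, V, W, X}.
Read 'b': {T, U, V, W, X} → {T, U, V, W, X}.
Read 'a': {T, U, V, W, X} → {T, U, V, W, X, Y}.
Read 'b': {T, U, V, W, X, Y} → {T, U, V, W, X}.
Read 'a': {T, U, V, W, X} → {T, U, V, W, X, Y}.
Read 'b': {T, U, V, W, X, Y} → {T, U, V, W, X}.
State Y is not in {T, U, V, W, X}.

No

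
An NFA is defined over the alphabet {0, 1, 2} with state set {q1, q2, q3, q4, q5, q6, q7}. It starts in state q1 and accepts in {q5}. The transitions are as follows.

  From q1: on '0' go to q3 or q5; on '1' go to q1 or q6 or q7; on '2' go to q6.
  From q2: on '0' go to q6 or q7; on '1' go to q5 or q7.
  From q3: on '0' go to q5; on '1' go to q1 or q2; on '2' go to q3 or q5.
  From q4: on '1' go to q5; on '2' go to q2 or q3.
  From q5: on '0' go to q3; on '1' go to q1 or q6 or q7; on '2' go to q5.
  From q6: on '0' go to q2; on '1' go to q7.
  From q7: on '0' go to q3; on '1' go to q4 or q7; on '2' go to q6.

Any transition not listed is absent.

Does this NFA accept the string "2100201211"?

No

Start in {q1}.
Read '2': {q1} → {q6}.
Read '1': {q6} → {q7}.
Read '0': {q7} → {q3}.
Read '0': {q3} → {q5}.
Read '2': {q5} → {q5}.
Read '0': {q5} → {q3}.
Read '1': {q3} → {q1, q2}.
Read '2': {q1, q2} → {q6}.
Read '1': {q6} → {q7}.
Read '1': {q7} → {q4, q7}.
The final set {q4, q7} contains no accepting state.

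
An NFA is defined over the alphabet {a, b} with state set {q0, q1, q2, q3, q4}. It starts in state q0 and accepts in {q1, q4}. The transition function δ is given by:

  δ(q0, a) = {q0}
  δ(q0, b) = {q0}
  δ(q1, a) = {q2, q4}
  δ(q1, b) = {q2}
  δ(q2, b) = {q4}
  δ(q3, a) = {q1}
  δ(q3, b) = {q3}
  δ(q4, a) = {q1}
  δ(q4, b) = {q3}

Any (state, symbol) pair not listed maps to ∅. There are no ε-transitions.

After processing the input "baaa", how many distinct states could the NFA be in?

Start in {q0}.
Read 'b': {q0} → {q0}.
Read 'a': {q0} → {q0}.
Read 'a': {q0} → {q0}.
Read 'a': {q0} → {q0}.
That set has 1 state.

1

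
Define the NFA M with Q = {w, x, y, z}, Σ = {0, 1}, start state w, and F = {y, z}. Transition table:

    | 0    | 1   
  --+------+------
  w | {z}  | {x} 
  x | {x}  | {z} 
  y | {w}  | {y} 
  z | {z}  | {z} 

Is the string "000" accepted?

Start in {w}.
Read '0': {w} → {z}.
Read '0': {z} → {z}.
Read '0': {z} → {z}.
The final set {z} contains the accepting state z.

Yes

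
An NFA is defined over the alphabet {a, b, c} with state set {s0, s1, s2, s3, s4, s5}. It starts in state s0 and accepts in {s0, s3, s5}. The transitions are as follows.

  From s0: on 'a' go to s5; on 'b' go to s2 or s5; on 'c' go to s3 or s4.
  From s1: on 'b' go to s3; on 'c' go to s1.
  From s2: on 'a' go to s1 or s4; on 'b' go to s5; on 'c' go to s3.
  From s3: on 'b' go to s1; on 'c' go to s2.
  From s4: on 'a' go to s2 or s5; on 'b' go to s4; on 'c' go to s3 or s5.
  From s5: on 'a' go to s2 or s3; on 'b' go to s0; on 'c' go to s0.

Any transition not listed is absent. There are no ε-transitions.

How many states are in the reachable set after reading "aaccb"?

2

Start in {s0}.
Read 'a': {s0} → {s5}.
Read 'a': {s5} → {s2, s3}.
Read 'c': {s2, s3} → {s2, s3}.
Read 'c': {s2, s3} → {s2, s3}.
Read 'b': {s2, s3} → {s1, s5}.
That set has 2 states.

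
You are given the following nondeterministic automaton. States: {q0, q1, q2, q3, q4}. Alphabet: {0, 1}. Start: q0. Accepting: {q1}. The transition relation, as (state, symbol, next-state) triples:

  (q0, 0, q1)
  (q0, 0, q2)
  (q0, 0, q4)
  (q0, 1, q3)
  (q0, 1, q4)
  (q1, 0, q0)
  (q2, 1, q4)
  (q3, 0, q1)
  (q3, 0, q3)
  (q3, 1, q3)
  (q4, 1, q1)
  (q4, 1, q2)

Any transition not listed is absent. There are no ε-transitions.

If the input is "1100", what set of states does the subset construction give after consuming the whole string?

{q0, q1, q2, q3, q4}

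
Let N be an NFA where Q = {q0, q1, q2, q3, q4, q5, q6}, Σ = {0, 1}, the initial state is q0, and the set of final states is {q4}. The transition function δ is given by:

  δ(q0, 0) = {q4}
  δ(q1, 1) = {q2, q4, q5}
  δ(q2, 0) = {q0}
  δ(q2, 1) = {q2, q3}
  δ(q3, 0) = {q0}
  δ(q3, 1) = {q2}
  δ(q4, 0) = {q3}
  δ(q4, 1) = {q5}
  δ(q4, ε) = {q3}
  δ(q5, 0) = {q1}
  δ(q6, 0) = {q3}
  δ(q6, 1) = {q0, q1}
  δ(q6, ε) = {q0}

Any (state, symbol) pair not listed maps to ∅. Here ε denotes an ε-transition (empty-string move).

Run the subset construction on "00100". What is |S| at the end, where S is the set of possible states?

Start in {q0}.
Read '0': {q0} → {q3, q4}.
Read '0': {q3, q4} → {q0, q3}.
Read '1': {q0, q3} → {q2}.
Read '0': {q2} → {q0}.
Read '0': {q0} → {q3, q4}.
That set has 2 states.

2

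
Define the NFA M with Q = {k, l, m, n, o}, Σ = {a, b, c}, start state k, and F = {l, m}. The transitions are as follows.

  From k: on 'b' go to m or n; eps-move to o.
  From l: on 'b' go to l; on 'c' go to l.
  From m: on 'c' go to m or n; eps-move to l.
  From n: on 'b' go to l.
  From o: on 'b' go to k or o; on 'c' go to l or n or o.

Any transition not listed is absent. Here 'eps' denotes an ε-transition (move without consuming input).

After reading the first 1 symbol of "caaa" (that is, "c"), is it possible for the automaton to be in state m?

No

Start: ε-closure({k}) = {k, o}.
Read 'c': k→∅, o→{l, n, o}; now {l, n, o}.
State m is not in {l, n, o}.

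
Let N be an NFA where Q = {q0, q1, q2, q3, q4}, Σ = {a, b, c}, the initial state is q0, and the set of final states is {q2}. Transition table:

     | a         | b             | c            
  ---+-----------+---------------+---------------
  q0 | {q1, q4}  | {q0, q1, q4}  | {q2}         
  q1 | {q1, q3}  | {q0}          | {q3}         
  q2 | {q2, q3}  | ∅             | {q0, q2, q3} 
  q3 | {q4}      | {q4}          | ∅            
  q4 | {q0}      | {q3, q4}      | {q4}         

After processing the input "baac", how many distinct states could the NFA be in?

3

Start in {q0}.
Read 'b': q0→{q0, q1, q4}; now {q0, q1, q4}.
Read 'a': q0→{q1, q4}, q1→{q1, q3}, q4→{q0}; now {q0, q1, q3, q4}.
Read 'a': q0→{q1, q4}, q1→{q1, q3}, q3→{q4}, q4→{q0}; now {q0, q1, q3, q4}.
Read 'c': q0→{q2}, q1→{q3}, q3→∅, q4→{q4}; now {q2, q3, q4}.
That set has 3 states.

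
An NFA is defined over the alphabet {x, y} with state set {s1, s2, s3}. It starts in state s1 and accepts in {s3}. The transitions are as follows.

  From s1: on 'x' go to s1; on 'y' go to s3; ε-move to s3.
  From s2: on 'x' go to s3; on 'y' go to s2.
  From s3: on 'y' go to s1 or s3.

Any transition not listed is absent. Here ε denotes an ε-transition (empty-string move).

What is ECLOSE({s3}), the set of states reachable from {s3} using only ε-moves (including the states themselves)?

Begin with {s3}.
No ε-moves leave this set, so the closure equals the set itself.

{s3}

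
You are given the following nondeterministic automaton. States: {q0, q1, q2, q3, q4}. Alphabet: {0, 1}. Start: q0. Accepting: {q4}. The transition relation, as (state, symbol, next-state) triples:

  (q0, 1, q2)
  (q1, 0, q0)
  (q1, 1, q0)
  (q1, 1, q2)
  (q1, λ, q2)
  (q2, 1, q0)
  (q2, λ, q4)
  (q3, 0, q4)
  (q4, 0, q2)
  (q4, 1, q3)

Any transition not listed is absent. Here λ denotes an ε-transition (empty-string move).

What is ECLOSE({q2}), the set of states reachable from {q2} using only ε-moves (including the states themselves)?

{q2, q4}

Begin with {q2}.
ε-move q2 → q4; add q4.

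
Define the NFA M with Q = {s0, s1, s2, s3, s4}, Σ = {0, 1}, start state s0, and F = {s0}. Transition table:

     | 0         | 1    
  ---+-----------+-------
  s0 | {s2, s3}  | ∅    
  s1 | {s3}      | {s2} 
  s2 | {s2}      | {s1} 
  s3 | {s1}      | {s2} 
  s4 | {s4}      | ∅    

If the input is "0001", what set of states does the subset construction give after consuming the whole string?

{s1, s2}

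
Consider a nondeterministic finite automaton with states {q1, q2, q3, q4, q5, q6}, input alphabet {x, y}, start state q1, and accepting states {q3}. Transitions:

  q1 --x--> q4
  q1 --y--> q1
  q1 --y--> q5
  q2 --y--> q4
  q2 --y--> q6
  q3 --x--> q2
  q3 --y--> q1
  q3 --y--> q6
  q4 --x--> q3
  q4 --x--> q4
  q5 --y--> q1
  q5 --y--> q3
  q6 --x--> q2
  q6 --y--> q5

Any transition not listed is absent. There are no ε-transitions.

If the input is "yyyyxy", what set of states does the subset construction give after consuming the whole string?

Start in {q1}.
Read 'y': {q1} → {q1, q5}.
Read 'y': {q1, q5} → {q1, q3, q5}.
Read 'y': {q1, q3, q5} → {q1, q3, q5, q6}.
Read 'y': {q1, q3, q5, q6} → {q1, q3, q5, q6}.
Read 'x': {q1, q3, q5, q6} → {q2, q4}.
Read 'y': {q2, q4} → {q4, q6}.

{q4, q6}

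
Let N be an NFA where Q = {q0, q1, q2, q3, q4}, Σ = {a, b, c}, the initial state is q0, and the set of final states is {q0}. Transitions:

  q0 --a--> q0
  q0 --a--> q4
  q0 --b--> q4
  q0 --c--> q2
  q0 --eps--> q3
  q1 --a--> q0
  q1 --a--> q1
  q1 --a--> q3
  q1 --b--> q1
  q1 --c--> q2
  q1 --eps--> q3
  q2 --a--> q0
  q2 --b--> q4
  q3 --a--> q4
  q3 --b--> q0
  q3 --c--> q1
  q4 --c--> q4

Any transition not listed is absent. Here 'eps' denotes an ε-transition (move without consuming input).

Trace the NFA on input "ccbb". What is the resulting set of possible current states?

{q0, q1, q3, q4}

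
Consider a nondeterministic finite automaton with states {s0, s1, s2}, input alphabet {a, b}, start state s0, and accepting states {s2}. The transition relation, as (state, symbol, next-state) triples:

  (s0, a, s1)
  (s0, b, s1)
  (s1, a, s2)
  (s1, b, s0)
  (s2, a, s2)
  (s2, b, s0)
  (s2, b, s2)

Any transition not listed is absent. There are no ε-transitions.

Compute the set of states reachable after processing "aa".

{s2}

Start in {s0}.
Read 'a': {s0} → {s1}.
Read 'a': {s1} → {s2}.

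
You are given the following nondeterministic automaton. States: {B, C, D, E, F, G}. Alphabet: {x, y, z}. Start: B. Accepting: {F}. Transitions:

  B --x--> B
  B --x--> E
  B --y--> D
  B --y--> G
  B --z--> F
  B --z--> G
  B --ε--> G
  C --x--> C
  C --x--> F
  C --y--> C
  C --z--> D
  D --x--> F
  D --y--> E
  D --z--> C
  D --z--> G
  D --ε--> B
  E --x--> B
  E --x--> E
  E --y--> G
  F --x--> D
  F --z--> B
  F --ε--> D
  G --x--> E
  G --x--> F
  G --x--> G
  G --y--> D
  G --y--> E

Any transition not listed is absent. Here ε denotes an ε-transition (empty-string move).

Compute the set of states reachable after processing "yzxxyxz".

{B, C, D, F, G}

Start: ε-closure({B}) = {B, G}.
Read 'y': {B, G} → {B, D, E, G}.
Read 'z': {B, D, E, G} → {B, C, D, F, G}.
Read 'x': {B, C, D, F, G} → {B, C, D, E, F, G}.
Read 'x': {B, C, D, E, F, G} → {B, C, D, E, F, G}.
Read 'y': {B, C, D, E, F, G} → {B, C, D, E, G}.
Read 'x': {B, C, D, E, G} → {B, C, D, E, F, G}.
Read 'z': {B, C, D, E, F, G} → {B, C, D, F, G}.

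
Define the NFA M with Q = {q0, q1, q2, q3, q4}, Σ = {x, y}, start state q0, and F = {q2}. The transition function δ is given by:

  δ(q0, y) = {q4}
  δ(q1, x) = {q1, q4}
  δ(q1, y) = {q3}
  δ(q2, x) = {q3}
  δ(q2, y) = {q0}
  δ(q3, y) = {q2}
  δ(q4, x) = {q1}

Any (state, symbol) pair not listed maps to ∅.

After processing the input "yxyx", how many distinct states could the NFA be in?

0

Start in {q0}.
Read 'y': q0→{q4}; now {q4}.
Read 'x': q4→{q1}; now {q1}.
Read 'y': q1→{q3}; now {q3}.
Read 'x': q3→∅; now ∅.
That set has 0 states.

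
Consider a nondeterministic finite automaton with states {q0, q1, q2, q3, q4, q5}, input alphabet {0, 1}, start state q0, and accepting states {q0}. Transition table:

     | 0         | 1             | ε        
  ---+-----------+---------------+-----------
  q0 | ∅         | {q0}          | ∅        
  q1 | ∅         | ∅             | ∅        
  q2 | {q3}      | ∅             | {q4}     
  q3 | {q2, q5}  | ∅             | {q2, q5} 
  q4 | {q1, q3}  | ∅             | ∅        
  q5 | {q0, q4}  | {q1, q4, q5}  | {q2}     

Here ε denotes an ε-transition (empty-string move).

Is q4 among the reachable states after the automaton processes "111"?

Start in {q0}.
Read '1': q0→{q0}; now {q0}.
Read '1': q0→{q0}; now {q0}.
Read '1': q0→{q0}; now {q0}.
State q4 is not in {q0}.

No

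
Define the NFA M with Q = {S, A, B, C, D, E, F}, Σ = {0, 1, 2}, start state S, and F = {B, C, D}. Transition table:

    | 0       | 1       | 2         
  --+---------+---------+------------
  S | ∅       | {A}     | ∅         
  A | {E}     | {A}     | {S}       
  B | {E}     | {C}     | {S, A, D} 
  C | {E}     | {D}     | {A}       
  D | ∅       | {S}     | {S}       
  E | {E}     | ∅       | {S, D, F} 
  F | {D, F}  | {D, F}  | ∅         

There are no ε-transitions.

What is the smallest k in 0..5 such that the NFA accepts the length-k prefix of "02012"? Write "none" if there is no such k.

none

Start in {S}.
Read '0': {S} → ∅.
The set is empty and remains empty for the remaining 4 symbols.
No reachable set along the way intersects F.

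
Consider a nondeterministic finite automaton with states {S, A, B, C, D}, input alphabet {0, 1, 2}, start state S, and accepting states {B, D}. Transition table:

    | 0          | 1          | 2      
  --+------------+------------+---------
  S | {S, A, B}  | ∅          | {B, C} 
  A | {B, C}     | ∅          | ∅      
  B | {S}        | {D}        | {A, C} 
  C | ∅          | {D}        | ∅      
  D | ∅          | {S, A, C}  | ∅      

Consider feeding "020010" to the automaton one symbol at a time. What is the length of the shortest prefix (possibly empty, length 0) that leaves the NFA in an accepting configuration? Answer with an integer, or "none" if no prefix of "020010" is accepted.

1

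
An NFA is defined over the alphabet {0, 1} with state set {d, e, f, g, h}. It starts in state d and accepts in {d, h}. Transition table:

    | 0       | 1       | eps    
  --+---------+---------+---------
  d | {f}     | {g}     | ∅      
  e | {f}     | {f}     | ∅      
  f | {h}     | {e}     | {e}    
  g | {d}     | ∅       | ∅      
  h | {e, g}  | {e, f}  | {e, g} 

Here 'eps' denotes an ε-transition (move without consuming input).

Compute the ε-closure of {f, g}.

Begin with {f, g}.
ε-move f → e; add e.

{e, f, g}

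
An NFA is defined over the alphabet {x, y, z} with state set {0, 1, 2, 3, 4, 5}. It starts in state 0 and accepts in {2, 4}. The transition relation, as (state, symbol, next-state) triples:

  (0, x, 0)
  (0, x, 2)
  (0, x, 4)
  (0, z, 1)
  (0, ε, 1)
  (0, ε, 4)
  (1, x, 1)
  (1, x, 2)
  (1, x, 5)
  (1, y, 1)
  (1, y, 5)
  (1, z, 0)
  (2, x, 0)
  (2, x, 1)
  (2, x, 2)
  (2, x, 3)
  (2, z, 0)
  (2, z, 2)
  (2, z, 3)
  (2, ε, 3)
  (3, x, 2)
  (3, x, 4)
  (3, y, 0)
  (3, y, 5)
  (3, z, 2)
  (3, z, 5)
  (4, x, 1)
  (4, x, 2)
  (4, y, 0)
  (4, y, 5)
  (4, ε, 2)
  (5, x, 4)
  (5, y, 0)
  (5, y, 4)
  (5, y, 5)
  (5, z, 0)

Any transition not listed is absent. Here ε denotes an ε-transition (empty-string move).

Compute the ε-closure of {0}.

{0, 1, 2, 3, 4}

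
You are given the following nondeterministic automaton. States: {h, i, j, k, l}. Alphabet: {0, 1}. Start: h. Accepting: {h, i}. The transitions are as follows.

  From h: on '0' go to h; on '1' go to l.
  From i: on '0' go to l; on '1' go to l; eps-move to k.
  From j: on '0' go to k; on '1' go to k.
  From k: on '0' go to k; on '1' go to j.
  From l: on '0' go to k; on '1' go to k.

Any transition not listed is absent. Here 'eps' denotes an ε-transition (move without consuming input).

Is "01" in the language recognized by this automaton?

Start in {h}.
Read '0': h→{h}; now {h}.
Read '1': h→{l}; now {l}.
The final set {l} contains no accepting state.

No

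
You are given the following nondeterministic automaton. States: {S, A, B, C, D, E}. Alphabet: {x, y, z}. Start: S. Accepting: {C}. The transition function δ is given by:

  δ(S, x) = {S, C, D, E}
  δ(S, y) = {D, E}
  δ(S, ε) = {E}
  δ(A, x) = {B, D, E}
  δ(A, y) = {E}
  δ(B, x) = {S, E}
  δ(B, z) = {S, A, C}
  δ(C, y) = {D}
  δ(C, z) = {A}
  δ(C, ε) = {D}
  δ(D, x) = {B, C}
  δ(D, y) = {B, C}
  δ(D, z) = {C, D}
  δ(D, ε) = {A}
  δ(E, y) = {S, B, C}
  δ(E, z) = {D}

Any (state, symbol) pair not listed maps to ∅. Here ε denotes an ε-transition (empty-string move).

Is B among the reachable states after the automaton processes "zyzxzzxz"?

No

Start: ε-closure({S}) = {S, E}.
Read 'z': {S, E} → {A, D}.
Read 'y': {A, D} → {A, B, C, D, E}.
Read 'z': {A, B, C, D, E} → {S, A, C, D, E}.
Read 'x': {S, A, C, D, E} → {S, A, B, C, D, E}.
Read 'z': {S, A, B, C, D, E} → {S, A, C, D, E}.
Read 'z': {S, A, C, D, E} → {A, C, D}.
Read 'x': {A, C, D} → {A, B, C, D, E}.
Read 'z': {A, B, C, D, E} → {S, A, C, D, E}.
State B is not in {S, A, C, D, E}.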